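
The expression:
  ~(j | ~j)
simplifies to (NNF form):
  False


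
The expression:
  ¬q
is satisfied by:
  {q: False}


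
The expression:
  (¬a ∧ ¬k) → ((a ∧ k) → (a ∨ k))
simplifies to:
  True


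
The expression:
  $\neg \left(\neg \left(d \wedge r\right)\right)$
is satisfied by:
  {r: True, d: True}


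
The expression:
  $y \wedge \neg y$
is never true.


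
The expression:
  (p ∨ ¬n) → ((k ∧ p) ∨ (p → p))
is always true.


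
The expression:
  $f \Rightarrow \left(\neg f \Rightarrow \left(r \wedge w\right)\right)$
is always true.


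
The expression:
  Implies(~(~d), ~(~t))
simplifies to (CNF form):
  t | ~d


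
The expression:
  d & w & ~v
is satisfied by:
  {w: True, d: True, v: False}


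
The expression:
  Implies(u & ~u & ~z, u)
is always true.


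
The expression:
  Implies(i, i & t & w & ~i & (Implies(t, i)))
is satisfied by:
  {i: False}


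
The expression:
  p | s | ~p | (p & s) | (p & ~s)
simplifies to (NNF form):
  True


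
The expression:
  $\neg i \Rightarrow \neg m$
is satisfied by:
  {i: True, m: False}
  {m: False, i: False}
  {m: True, i: True}


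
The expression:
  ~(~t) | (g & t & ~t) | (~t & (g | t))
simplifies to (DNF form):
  g | t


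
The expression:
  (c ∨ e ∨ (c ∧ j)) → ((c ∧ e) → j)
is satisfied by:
  {j: True, c: False, e: False}
  {j: False, c: False, e: False}
  {e: True, j: True, c: False}
  {e: True, j: False, c: False}
  {c: True, j: True, e: False}
  {c: True, j: False, e: False}
  {c: True, e: True, j: True}


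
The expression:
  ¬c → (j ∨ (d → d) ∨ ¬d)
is always true.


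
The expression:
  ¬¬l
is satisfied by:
  {l: True}


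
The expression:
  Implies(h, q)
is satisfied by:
  {q: True, h: False}
  {h: False, q: False}
  {h: True, q: True}


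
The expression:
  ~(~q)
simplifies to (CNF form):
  q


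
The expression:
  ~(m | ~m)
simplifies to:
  False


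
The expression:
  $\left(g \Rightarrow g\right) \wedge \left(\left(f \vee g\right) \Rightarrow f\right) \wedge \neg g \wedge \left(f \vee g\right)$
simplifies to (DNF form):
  $f \wedge \neg g$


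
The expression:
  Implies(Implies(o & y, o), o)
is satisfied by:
  {o: True}


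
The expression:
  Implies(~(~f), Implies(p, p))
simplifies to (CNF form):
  True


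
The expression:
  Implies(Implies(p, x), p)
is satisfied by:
  {p: True}


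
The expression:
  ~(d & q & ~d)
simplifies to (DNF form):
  True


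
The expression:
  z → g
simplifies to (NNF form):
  g ∨ ¬z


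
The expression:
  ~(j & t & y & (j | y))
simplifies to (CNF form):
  ~j | ~t | ~y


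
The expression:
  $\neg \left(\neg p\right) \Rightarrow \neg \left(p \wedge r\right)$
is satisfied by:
  {p: False, r: False}
  {r: True, p: False}
  {p: True, r: False}


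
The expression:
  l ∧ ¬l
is never true.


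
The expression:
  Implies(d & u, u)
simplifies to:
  True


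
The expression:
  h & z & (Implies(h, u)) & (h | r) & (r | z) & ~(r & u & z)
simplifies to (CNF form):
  h & u & z & ~r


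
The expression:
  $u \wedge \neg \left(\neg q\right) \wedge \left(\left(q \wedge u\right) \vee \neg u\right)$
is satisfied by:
  {u: True, q: True}


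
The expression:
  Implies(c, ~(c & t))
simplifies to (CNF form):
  ~c | ~t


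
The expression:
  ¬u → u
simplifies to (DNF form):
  u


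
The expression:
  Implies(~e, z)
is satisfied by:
  {z: True, e: True}
  {z: True, e: False}
  {e: True, z: False}


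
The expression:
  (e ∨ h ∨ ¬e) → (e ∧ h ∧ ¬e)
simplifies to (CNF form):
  False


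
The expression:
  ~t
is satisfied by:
  {t: False}


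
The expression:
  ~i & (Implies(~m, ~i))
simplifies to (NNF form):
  ~i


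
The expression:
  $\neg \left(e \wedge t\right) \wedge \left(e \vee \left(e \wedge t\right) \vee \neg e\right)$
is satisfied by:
  {e: False, t: False}
  {t: True, e: False}
  {e: True, t: False}


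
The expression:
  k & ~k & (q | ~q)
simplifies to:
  False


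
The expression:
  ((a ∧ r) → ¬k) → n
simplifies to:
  n ∨ (a ∧ k ∧ r)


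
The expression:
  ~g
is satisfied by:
  {g: False}


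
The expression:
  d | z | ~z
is always true.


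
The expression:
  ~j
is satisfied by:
  {j: False}


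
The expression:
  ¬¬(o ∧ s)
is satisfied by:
  {s: True, o: True}


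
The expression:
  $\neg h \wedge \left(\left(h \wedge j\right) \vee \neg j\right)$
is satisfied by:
  {h: False, j: False}


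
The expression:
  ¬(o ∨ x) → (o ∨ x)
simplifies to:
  o ∨ x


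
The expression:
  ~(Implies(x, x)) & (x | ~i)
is never true.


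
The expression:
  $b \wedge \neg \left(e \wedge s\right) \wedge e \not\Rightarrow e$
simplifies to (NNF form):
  $\text{False}$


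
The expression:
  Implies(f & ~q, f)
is always true.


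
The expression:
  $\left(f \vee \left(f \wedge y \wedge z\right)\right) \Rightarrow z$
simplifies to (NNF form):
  $z \vee \neg f$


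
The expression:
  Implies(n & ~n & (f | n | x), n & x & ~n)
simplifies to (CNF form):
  True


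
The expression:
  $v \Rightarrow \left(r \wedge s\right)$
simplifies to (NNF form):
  $\left(r \wedge s\right) \vee \neg v$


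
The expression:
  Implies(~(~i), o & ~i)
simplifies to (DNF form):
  ~i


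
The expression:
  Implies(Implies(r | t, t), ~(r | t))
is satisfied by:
  {t: False}


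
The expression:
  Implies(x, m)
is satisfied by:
  {m: True, x: False}
  {x: False, m: False}
  {x: True, m: True}


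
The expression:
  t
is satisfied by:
  {t: True}


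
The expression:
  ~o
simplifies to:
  ~o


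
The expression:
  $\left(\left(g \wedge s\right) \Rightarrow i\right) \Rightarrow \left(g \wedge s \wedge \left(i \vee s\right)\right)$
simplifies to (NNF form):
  $g \wedge s$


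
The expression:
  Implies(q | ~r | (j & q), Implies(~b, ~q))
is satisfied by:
  {b: True, q: False}
  {q: False, b: False}
  {q: True, b: True}


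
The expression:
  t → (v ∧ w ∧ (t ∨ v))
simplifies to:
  (v ∧ w) ∨ ¬t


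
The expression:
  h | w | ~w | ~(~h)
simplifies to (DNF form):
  True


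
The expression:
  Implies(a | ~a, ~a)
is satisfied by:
  {a: False}


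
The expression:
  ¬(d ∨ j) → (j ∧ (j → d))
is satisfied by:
  {d: True, j: True}
  {d: True, j: False}
  {j: True, d: False}


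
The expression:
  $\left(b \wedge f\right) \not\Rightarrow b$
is never true.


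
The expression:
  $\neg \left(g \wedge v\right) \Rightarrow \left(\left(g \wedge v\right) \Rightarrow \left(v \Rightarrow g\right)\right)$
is always true.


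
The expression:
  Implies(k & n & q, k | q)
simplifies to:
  True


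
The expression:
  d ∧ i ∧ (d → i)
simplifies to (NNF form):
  d ∧ i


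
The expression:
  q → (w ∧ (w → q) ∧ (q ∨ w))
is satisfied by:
  {w: True, q: False}
  {q: False, w: False}
  {q: True, w: True}


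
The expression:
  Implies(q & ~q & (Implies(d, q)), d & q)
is always true.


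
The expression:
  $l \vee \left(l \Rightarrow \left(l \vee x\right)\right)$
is always true.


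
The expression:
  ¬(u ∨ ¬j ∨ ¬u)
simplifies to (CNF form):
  False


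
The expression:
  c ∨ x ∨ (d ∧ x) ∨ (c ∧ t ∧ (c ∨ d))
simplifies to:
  c ∨ x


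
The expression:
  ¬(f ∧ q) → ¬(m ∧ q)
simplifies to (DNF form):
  f ∨ ¬m ∨ ¬q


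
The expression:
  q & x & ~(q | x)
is never true.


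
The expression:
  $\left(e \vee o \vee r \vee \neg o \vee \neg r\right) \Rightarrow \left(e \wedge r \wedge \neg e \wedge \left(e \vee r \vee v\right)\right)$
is never true.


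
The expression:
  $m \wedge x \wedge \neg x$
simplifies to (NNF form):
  $\text{False}$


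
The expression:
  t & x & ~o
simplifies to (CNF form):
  t & x & ~o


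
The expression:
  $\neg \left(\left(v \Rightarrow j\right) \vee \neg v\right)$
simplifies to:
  $v \wedge \neg j$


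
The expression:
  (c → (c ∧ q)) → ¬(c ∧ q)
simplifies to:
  ¬c ∨ ¬q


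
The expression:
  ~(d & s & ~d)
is always true.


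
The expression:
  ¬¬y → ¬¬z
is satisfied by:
  {z: True, y: False}
  {y: False, z: False}
  {y: True, z: True}


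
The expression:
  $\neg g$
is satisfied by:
  {g: False}


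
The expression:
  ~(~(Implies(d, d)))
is always true.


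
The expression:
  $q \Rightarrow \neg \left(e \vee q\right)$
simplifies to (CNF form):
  $\neg q$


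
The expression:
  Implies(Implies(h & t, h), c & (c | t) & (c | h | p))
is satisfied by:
  {c: True}


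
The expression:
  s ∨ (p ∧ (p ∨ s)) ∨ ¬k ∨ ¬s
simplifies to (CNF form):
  True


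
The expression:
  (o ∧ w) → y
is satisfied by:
  {y: True, w: False, o: False}
  {w: False, o: False, y: False}
  {y: True, o: True, w: False}
  {o: True, w: False, y: False}
  {y: True, w: True, o: False}
  {w: True, y: False, o: False}
  {y: True, o: True, w: True}


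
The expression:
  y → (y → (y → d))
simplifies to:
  d ∨ ¬y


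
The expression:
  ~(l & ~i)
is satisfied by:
  {i: True, l: False}
  {l: False, i: False}
  {l: True, i: True}


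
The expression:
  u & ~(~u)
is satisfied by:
  {u: True}


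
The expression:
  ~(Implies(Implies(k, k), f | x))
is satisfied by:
  {x: False, f: False}


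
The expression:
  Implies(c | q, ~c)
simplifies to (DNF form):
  ~c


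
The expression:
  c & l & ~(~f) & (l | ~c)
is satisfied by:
  {c: True, f: True, l: True}


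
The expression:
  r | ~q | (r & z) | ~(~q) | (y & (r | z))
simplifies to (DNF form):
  True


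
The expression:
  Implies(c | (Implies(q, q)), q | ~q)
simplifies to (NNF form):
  True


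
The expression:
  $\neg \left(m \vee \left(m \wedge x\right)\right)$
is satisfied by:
  {m: False}


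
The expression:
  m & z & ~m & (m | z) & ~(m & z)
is never true.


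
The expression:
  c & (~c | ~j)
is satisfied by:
  {c: True, j: False}


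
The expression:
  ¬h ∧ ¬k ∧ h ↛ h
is never true.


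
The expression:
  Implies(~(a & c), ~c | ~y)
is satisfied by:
  {a: True, c: False, y: False}
  {c: False, y: False, a: False}
  {a: True, y: True, c: False}
  {y: True, c: False, a: False}
  {a: True, c: True, y: False}
  {c: True, a: False, y: False}
  {a: True, y: True, c: True}


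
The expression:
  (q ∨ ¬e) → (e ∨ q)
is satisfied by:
  {q: True, e: True}
  {q: True, e: False}
  {e: True, q: False}


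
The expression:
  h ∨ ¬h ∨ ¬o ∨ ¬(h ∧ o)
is always true.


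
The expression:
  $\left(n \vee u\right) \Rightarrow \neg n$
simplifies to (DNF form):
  $\neg n$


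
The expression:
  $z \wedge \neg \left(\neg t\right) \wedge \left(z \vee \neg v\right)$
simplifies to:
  $t \wedge z$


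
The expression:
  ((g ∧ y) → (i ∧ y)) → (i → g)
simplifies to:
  g ∨ ¬i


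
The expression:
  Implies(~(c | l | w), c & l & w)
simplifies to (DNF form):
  c | l | w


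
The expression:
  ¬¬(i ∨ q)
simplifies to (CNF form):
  i ∨ q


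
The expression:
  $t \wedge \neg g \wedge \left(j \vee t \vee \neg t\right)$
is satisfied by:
  {t: True, g: False}


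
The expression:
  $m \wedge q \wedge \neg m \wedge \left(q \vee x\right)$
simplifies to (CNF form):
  $\text{False}$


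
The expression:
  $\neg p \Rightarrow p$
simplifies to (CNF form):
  $p$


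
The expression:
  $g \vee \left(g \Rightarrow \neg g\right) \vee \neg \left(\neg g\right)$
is always true.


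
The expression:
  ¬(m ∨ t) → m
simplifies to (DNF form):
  m ∨ t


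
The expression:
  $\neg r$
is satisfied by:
  {r: False}


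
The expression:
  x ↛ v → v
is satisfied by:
  {v: True, x: False}
  {x: False, v: False}
  {x: True, v: True}


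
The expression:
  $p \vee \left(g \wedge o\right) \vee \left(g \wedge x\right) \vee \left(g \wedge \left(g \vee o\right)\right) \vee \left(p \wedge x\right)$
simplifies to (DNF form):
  $g \vee p$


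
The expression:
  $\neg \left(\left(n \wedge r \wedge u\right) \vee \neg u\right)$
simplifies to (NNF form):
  $u \wedge \left(\neg n \vee \neg r\right)$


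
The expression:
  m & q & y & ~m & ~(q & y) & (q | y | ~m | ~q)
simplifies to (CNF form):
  False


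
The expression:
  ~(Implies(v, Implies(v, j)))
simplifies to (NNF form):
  v & ~j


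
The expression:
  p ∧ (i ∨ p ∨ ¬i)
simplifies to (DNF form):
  p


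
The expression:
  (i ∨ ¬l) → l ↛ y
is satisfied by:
  {l: True, y: False, i: False}
  {i: True, l: True, y: False}
  {y: True, l: True, i: False}


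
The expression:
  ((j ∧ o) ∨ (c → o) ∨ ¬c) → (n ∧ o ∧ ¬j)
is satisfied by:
  {n: True, c: True, o: False, j: False}
  {c: True, j: False, n: False, o: False}
  {j: True, n: True, c: True, o: False}
  {j: True, c: True, n: False, o: False}
  {o: True, n: True, c: True, j: False}
  {o: True, n: True, j: False, c: False}


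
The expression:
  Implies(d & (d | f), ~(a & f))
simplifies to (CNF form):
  ~a | ~d | ~f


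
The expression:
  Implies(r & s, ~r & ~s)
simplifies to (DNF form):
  ~r | ~s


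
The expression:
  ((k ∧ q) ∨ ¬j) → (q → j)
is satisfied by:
  {j: True, q: False}
  {q: False, j: False}
  {q: True, j: True}


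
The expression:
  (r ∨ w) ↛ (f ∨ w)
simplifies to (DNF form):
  r ∧ ¬f ∧ ¬w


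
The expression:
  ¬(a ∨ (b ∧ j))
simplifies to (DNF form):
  (¬a ∧ ¬b) ∨ (¬a ∧ ¬j)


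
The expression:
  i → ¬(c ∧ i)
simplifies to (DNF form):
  ¬c ∨ ¬i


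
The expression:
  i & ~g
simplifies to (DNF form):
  i & ~g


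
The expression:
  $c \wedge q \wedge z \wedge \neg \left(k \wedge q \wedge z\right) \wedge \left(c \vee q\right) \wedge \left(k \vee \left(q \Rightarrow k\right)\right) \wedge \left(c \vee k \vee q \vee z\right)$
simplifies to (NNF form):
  $\text{False}$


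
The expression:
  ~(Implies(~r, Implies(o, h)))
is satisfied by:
  {o: True, r: False, h: False}


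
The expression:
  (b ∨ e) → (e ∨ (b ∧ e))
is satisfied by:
  {e: True, b: False}
  {b: False, e: False}
  {b: True, e: True}


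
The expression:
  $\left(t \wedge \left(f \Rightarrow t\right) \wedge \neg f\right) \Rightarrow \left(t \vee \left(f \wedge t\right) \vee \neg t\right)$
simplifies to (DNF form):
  $\text{True}$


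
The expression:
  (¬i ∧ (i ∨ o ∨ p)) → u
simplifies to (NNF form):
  i ∨ u ∨ (¬o ∧ ¬p)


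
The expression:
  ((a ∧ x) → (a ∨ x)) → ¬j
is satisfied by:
  {j: False}


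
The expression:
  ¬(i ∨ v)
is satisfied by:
  {v: False, i: False}


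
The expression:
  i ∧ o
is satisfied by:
  {i: True, o: True}


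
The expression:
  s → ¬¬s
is always true.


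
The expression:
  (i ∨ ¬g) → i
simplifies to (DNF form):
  g ∨ i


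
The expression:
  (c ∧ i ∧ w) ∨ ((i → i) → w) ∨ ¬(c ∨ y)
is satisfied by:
  {w: True, y: False, c: False}
  {c: True, w: True, y: False}
  {w: True, y: True, c: False}
  {c: True, w: True, y: True}
  {c: False, y: False, w: False}


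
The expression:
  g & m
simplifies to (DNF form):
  g & m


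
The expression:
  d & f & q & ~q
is never true.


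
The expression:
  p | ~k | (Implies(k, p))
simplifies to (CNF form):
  p | ~k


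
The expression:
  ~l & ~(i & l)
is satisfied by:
  {l: False}


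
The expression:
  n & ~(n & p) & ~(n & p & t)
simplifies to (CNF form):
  n & ~p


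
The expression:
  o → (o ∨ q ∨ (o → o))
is always true.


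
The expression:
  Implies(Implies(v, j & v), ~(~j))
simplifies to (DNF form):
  j | v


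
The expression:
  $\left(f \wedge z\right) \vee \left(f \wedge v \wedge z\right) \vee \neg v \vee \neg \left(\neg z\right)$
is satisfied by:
  {z: True, v: False}
  {v: False, z: False}
  {v: True, z: True}


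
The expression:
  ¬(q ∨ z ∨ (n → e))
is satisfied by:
  {n: True, q: False, e: False, z: False}


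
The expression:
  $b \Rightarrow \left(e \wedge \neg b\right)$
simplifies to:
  $\neg b$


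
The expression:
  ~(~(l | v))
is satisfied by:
  {v: True, l: True}
  {v: True, l: False}
  {l: True, v: False}


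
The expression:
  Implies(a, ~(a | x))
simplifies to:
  ~a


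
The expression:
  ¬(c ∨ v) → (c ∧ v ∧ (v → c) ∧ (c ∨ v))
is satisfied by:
  {c: True, v: True}
  {c: True, v: False}
  {v: True, c: False}


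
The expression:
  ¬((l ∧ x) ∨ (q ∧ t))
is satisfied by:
  {x: False, l: False, t: False, q: False}
  {q: True, x: False, l: False, t: False}
  {t: True, x: False, l: False, q: False}
  {l: True, q: False, x: False, t: False}
  {q: True, l: True, x: False, t: False}
  {t: True, l: True, q: False, x: False}
  {x: True, t: False, l: False, q: False}
  {q: True, x: True, t: False, l: False}
  {t: True, x: True, q: False, l: False}


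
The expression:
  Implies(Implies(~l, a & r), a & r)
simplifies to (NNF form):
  ~l | (a & r)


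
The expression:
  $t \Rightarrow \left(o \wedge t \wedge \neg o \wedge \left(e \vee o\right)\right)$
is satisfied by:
  {t: False}


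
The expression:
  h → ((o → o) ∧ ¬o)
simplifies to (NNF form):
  ¬h ∨ ¬o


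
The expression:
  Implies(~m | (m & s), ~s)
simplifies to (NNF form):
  ~s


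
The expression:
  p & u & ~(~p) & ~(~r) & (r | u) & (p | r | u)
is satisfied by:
  {r: True, p: True, u: True}


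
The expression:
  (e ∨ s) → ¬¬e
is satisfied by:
  {e: True, s: False}
  {s: False, e: False}
  {s: True, e: True}


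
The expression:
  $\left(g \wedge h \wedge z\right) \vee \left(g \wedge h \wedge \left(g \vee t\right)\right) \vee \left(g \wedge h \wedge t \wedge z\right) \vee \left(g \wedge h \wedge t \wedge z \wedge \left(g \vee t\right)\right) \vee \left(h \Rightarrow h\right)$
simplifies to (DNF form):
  $\text{True}$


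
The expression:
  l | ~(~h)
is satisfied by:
  {l: True, h: True}
  {l: True, h: False}
  {h: True, l: False}


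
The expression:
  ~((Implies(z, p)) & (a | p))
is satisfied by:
  {z: True, p: False, a: False}
  {z: False, p: False, a: False}
  {a: True, z: True, p: False}


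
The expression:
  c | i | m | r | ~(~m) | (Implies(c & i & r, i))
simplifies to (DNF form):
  True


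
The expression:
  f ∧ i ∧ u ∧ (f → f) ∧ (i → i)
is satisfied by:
  {i: True, u: True, f: True}


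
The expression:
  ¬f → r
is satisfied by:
  {r: True, f: True}
  {r: True, f: False}
  {f: True, r: False}


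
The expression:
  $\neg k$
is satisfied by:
  {k: False}


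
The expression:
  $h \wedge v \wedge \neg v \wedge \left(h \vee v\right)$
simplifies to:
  $\text{False}$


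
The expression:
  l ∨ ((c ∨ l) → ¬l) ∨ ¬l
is always true.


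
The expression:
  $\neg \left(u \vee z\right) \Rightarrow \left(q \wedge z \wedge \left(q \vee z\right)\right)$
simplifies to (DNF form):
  $u \vee z$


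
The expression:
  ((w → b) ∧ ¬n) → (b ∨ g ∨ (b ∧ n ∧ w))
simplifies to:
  b ∨ g ∨ n ∨ w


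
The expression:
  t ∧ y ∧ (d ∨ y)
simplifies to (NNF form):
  t ∧ y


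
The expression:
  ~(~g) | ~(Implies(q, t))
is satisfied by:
  {g: True, q: True, t: False}
  {g: True, q: False, t: False}
  {t: True, g: True, q: True}
  {t: True, g: True, q: False}
  {q: True, t: False, g: False}


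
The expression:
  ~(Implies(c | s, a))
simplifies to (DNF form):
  (c & ~a) | (s & ~a)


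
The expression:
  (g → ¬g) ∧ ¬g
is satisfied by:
  {g: False}


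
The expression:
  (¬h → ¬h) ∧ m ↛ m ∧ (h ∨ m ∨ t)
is never true.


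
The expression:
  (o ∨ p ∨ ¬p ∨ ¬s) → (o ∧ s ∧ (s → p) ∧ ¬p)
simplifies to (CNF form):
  False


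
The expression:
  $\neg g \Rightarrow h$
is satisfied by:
  {g: True, h: True}
  {g: True, h: False}
  {h: True, g: False}


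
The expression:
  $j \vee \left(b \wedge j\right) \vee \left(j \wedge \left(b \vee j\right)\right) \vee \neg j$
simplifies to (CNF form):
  $\text{True}$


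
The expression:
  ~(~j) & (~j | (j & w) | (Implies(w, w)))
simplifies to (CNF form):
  j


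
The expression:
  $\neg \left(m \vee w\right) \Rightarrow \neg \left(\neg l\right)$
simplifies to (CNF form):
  $l \vee m \vee w$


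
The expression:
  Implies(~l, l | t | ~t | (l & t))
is always true.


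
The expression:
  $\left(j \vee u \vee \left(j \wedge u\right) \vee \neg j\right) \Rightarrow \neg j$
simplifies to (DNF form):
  $\neg j$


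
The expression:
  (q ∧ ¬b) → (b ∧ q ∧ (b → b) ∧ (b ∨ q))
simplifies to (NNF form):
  b ∨ ¬q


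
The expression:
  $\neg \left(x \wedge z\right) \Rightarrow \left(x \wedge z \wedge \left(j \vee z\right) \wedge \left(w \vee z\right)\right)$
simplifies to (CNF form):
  $x \wedge z$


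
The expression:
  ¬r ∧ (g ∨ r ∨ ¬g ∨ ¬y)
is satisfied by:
  {r: False}


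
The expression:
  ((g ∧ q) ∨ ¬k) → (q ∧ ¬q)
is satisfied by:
  {k: True, g: False, q: False}
  {q: True, k: True, g: False}
  {g: True, k: True, q: False}


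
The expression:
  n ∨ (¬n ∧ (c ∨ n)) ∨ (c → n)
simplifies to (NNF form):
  True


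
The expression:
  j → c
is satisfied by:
  {c: True, j: False}
  {j: False, c: False}
  {j: True, c: True}


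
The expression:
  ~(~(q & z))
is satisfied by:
  {z: True, q: True}


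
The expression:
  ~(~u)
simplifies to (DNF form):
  u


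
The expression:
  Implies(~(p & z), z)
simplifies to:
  z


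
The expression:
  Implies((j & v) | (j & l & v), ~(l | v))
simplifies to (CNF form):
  ~j | ~v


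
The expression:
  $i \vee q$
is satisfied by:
  {i: True, q: True}
  {i: True, q: False}
  {q: True, i: False}


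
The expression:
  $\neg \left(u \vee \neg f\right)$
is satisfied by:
  {f: True, u: False}


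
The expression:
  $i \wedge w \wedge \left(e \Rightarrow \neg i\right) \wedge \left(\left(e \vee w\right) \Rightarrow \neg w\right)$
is never true.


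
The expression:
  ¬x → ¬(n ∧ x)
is always true.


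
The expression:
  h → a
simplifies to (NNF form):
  a ∨ ¬h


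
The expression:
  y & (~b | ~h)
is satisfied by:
  {y: True, h: False, b: False}
  {b: True, y: True, h: False}
  {h: True, y: True, b: False}


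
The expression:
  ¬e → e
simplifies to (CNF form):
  e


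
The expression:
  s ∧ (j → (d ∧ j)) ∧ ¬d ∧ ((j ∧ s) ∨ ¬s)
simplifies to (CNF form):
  False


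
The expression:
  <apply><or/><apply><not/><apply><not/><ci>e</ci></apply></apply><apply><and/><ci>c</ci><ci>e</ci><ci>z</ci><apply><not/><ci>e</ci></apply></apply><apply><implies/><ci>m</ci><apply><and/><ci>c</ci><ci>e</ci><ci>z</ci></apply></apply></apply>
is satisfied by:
  {e: True, m: False}
  {m: False, e: False}
  {m: True, e: True}


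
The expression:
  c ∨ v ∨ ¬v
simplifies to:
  True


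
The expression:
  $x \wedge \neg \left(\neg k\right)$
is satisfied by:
  {x: True, k: True}


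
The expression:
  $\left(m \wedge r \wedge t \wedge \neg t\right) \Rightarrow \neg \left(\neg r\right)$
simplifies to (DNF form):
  $\text{True}$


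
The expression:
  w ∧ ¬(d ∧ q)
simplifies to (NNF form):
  w ∧ (¬d ∨ ¬q)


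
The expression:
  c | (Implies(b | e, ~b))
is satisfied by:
  {c: True, b: False}
  {b: False, c: False}
  {b: True, c: True}


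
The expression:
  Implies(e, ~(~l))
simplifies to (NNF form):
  l | ~e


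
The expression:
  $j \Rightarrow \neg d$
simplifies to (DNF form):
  $\neg d \vee \neg j$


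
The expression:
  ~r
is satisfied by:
  {r: False}


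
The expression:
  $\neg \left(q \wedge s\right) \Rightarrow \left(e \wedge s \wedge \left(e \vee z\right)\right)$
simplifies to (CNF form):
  $s \wedge \left(e \vee q\right)$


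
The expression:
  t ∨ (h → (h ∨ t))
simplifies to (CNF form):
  True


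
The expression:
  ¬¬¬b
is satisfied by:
  {b: False}


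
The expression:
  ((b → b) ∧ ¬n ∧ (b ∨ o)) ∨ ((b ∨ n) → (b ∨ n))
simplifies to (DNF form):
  True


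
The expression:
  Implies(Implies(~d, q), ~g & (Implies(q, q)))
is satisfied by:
  {d: False, g: False, q: False}
  {q: True, d: False, g: False}
  {d: True, q: False, g: False}
  {q: True, d: True, g: False}
  {g: True, q: False, d: False}


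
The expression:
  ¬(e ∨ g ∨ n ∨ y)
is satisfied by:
  {n: False, y: False, e: False, g: False}


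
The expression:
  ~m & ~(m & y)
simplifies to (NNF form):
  ~m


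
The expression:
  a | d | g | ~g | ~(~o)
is always true.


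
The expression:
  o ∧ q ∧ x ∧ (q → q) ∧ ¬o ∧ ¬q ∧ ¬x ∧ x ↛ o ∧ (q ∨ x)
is never true.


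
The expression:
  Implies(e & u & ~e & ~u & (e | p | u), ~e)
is always true.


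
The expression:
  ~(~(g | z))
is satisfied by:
  {z: True, g: True}
  {z: True, g: False}
  {g: True, z: False}


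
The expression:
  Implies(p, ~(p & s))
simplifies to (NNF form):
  ~p | ~s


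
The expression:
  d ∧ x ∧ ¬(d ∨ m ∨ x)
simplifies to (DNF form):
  False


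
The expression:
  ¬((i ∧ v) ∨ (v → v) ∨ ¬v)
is never true.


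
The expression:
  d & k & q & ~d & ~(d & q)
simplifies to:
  False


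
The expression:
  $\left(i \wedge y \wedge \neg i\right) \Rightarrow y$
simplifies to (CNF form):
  $\text{True}$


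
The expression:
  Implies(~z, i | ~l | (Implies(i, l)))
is always true.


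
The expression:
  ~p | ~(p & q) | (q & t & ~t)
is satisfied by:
  {p: False, q: False}
  {q: True, p: False}
  {p: True, q: False}


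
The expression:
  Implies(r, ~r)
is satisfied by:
  {r: False}


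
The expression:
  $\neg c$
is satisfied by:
  {c: False}


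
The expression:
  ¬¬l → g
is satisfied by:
  {g: True, l: False}
  {l: False, g: False}
  {l: True, g: True}


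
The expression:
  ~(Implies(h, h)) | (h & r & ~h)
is never true.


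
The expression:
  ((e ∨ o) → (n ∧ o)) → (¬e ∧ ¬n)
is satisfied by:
  {e: True, o: False, n: False}
  {o: False, n: False, e: False}
  {e: True, o: True, n: False}
  {o: True, e: False, n: False}
  {n: True, e: True, o: False}


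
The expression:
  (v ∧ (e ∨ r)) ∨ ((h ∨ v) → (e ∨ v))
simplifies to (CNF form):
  e ∨ v ∨ ¬h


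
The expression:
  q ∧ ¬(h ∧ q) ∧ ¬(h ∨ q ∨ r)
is never true.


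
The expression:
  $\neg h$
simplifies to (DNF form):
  $\neg h$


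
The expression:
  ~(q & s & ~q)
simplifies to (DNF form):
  True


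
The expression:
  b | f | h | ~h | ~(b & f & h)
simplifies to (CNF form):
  True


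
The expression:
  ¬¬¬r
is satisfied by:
  {r: False}


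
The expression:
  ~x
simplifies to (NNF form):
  ~x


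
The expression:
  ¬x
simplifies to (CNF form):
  ¬x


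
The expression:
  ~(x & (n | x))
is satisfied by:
  {x: False}


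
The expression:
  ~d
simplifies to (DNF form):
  ~d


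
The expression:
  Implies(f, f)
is always true.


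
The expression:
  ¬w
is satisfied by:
  {w: False}


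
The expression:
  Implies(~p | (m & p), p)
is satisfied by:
  {p: True}


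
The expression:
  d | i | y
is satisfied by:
  {i: True, y: True, d: True}
  {i: True, y: True, d: False}
  {i: True, d: True, y: False}
  {i: True, d: False, y: False}
  {y: True, d: True, i: False}
  {y: True, d: False, i: False}
  {d: True, y: False, i: False}


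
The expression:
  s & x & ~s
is never true.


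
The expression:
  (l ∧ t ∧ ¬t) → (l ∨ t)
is always true.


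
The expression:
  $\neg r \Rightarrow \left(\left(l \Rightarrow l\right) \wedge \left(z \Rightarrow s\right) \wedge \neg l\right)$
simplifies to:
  $r \vee \left(s \wedge \neg l\right) \vee \left(\neg l \wedge \neg z\right)$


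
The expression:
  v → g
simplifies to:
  g ∨ ¬v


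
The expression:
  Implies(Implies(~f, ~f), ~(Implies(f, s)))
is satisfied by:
  {f: True, s: False}


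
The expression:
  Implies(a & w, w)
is always true.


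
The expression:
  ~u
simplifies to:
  ~u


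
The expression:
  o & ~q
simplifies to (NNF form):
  o & ~q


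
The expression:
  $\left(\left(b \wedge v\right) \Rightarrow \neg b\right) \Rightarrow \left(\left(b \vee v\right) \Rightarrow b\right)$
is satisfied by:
  {b: True, v: False}
  {v: False, b: False}
  {v: True, b: True}


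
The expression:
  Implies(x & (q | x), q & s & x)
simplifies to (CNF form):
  (q | ~x) & (s | ~x)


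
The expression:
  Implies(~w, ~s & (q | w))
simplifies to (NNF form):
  w | (q & ~s)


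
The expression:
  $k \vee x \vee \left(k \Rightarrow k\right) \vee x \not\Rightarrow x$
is always true.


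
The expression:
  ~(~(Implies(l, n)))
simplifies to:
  n | ~l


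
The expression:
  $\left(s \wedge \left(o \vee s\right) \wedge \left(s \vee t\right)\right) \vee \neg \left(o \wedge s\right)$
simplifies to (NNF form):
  $\text{True}$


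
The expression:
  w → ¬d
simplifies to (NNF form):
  ¬d ∨ ¬w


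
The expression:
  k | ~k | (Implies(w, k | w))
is always true.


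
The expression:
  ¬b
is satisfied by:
  {b: False}


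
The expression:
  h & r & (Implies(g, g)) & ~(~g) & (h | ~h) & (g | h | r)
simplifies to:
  g & h & r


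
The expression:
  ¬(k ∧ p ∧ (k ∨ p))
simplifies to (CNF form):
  ¬k ∨ ¬p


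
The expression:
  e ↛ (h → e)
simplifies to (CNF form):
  False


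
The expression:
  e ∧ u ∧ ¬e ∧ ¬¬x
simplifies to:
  False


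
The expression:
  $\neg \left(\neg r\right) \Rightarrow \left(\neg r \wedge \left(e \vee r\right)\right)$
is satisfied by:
  {r: False}


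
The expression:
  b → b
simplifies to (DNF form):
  True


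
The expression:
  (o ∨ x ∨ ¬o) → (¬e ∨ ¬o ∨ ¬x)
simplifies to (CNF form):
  ¬e ∨ ¬o ∨ ¬x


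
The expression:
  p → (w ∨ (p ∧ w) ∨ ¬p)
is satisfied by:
  {w: True, p: False}
  {p: False, w: False}
  {p: True, w: True}


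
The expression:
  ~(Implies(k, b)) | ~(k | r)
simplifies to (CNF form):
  (k | ~k) & (k | ~r) & (~b | ~k) & (~b | ~r)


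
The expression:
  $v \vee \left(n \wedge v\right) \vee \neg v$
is always true.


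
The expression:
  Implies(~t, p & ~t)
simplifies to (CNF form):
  p | t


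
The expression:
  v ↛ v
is never true.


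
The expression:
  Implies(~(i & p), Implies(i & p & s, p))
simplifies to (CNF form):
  True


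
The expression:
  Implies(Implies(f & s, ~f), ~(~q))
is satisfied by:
  {q: True, s: True, f: True}
  {q: True, s: True, f: False}
  {q: True, f: True, s: False}
  {q: True, f: False, s: False}
  {s: True, f: True, q: False}


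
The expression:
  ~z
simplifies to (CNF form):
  ~z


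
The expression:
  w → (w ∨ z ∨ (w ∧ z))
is always true.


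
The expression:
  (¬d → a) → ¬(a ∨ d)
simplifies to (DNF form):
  ¬a ∧ ¬d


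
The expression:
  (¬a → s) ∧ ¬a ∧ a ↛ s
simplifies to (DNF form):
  False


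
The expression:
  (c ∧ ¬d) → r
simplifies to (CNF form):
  d ∨ r ∨ ¬c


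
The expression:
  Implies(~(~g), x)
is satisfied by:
  {x: True, g: False}
  {g: False, x: False}
  {g: True, x: True}


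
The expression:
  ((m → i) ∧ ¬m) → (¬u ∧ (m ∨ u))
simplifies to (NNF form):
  m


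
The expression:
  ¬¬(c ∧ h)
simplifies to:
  c ∧ h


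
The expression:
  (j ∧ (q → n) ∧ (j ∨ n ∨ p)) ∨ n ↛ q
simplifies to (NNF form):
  (j ∧ n) ∨ (j ∧ ¬q) ∨ (n ∧ ¬q)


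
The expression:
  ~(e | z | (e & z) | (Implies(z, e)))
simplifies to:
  False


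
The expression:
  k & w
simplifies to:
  k & w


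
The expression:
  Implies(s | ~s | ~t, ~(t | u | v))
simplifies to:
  ~t & ~u & ~v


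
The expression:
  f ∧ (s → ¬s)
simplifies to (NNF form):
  f ∧ ¬s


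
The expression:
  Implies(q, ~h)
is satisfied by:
  {h: False, q: False}
  {q: True, h: False}
  {h: True, q: False}


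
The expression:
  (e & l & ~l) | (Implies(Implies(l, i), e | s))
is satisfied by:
  {e: True, s: True, l: True, i: False}
  {e: True, s: True, l: False, i: False}
  {i: True, e: True, s: True, l: True}
  {i: True, e: True, s: True, l: False}
  {e: True, l: True, s: False, i: False}
  {e: True, l: False, s: False, i: False}
  {e: True, i: True, l: True, s: False}
  {e: True, i: True, l: False, s: False}
  {s: True, l: True, e: False, i: False}
  {s: True, e: False, l: False, i: False}
  {i: True, s: True, l: True, e: False}
  {i: True, s: True, e: False, l: False}
  {l: True, e: False, s: False, i: False}


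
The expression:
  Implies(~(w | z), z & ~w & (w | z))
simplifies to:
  w | z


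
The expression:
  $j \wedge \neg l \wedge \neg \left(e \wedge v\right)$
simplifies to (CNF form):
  $j \wedge \neg l \wedge \left(\neg e \vee \neg v\right)$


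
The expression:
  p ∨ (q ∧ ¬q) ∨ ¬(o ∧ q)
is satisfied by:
  {p: True, o: False, q: False}
  {o: False, q: False, p: False}
  {q: True, p: True, o: False}
  {q: True, o: False, p: False}
  {p: True, o: True, q: False}
  {o: True, p: False, q: False}
  {q: True, o: True, p: True}


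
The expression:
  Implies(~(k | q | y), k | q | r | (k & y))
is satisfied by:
  {r: True, y: True, q: True, k: True}
  {r: True, y: True, q: True, k: False}
  {r: True, y: True, k: True, q: False}
  {r: True, y: True, k: False, q: False}
  {r: True, q: True, k: True, y: False}
  {r: True, q: True, k: False, y: False}
  {r: True, q: False, k: True, y: False}
  {r: True, q: False, k: False, y: False}
  {y: True, q: True, k: True, r: False}
  {y: True, q: True, k: False, r: False}
  {y: True, k: True, q: False, r: False}
  {y: True, k: False, q: False, r: False}
  {q: True, k: True, y: False, r: False}
  {q: True, y: False, k: False, r: False}
  {k: True, y: False, q: False, r: False}


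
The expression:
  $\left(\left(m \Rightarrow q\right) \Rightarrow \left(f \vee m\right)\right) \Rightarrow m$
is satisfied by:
  {m: True, f: False}
  {f: False, m: False}
  {f: True, m: True}


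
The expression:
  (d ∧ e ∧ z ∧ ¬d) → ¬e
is always true.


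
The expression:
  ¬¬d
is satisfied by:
  {d: True}


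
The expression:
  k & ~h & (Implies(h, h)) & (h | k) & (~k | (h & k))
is never true.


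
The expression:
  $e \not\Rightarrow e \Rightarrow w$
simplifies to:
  $\text{True}$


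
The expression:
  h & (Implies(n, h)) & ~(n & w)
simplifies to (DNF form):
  (h & ~n) | (h & ~w)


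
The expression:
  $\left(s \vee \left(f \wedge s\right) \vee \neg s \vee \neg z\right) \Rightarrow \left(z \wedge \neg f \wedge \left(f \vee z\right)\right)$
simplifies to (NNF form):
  $z \wedge \neg f$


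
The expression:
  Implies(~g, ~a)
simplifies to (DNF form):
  g | ~a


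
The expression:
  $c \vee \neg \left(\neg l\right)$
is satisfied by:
  {c: True, l: True}
  {c: True, l: False}
  {l: True, c: False}


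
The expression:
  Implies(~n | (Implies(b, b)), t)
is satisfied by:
  {t: True}


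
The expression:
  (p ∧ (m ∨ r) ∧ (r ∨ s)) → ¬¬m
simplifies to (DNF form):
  m ∨ ¬p ∨ ¬r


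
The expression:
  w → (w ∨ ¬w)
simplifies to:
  True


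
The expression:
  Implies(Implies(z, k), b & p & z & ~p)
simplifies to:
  z & ~k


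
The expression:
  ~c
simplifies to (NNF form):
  ~c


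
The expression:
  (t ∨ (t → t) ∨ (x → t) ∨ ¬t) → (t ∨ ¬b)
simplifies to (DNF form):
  t ∨ ¬b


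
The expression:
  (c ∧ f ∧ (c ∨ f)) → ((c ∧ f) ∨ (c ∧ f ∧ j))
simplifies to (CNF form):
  True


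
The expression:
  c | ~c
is always true.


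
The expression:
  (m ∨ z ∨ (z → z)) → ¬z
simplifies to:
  ¬z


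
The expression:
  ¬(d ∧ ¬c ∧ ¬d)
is always true.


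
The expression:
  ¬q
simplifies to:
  ¬q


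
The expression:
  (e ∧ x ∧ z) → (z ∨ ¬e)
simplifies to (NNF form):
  True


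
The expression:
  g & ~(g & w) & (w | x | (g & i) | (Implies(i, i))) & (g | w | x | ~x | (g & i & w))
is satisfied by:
  {g: True, w: False}


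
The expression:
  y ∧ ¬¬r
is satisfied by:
  {r: True, y: True}


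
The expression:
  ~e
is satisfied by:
  {e: False}


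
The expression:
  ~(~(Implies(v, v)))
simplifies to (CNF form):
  True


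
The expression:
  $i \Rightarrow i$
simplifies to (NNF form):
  $\text{True}$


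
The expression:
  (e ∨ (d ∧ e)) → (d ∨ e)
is always true.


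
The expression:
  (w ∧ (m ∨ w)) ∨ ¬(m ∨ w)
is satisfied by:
  {w: True, m: False}
  {m: False, w: False}
  {m: True, w: True}


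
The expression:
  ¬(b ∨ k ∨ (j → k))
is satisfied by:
  {j: True, k: False, b: False}


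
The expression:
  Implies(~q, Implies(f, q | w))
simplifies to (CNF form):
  q | w | ~f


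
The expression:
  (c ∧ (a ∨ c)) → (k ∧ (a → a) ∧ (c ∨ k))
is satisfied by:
  {k: True, c: False}
  {c: False, k: False}
  {c: True, k: True}


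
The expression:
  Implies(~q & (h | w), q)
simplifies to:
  q | (~h & ~w)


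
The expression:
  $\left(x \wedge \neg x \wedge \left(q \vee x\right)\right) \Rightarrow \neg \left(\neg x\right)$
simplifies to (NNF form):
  $\text{True}$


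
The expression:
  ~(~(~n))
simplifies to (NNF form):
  ~n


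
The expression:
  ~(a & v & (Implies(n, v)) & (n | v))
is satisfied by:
  {v: False, a: False}
  {a: True, v: False}
  {v: True, a: False}


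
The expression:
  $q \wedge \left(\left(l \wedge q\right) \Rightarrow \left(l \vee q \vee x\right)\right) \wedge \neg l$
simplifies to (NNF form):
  $q \wedge \neg l$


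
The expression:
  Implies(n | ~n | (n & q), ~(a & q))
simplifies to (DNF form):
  ~a | ~q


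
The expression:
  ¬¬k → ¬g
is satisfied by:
  {g: False, k: False}
  {k: True, g: False}
  {g: True, k: False}


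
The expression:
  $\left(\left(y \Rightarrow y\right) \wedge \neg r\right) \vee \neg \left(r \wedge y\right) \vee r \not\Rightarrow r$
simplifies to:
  $\neg r \vee \neg y$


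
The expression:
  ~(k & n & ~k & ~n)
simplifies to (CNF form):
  True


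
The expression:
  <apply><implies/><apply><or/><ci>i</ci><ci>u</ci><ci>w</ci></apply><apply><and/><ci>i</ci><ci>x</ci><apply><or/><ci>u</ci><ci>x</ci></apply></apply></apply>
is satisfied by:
  {i: True, x: True, u: False, w: False}
  {i: True, w: True, x: True, u: False}
  {i: True, u: True, x: True, w: False}
  {i: True, w: True, u: True, x: True}
  {x: True, w: False, u: False, i: False}
  {w: False, x: False, u: False, i: False}
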